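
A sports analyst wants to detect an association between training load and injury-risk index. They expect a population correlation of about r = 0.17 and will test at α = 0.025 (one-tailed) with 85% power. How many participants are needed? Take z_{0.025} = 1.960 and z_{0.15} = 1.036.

n = 308

Fisher's z: C = ½·ln((1+r)/(1−r)) = ½·ln(1.4096) = 0.1717.
n = ((z_{α} + z_β)/C)² + 3.
(1.960 + 1.036) / 0.1717 = 2.996 / 0.1717 = 17.449.
n = 17.449² + 3 = 304.47 + 3 = 307.5.
Round up.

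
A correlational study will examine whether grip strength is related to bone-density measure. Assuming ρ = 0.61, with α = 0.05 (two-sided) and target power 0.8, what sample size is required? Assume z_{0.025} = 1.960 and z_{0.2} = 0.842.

n = 19

Fisher's z: C = ½·ln((1+r)/(1−r)) = ½·ln(4.1282) = 0.7089.
n = ((z_{α/2} + z_β)/C)² + 3.
(1.960 + 0.842) / 0.7089 = 2.802 / 0.7089 = 3.953.
n = 3.953² + 3 = 15.62 + 3 = 18.6.
Round up.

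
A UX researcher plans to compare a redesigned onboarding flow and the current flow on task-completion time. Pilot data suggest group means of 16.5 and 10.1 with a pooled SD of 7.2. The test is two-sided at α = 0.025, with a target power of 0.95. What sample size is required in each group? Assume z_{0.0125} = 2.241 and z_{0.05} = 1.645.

n = 39 per group

Cohen's d = |M₁ − M₂| / SD_pooled = |16.5 − 10.1| / 7.2 = 6.4 / 7.2 = 0.889.
For two independent groups with equal n: n = 2·((z_{α/2} + z_β) / d)².
z_{α/2} + z_β = 2.241 + 1.645 = 3.886.
n = 2 × (3.886 / 0.889)² = 2 × 4.371² = 2 × 19.11 = 38.2.
Round up to the next whole participant.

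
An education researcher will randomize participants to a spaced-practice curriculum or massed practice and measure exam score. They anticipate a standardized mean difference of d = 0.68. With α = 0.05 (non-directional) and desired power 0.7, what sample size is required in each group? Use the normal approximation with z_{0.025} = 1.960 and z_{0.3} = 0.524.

n = 27 per group

For two independent groups with equal n: n = 2·((z_{α/2} + z_β) / d)².
z_{α/2} + z_β = 1.960 + 0.524 = 2.484.
n = 2 × (2.484 / 0.68)² = 2 × 3.653² = 2 × 13.34 = 26.7.
Round up to the next whole participant.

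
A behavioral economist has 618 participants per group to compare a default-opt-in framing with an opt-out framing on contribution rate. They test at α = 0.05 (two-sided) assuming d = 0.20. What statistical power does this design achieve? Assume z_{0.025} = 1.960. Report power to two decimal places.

For two equal groups, power = Φ(d·√(n/2) − z_{α/2}).
d·√(n/2) = 0.20 × √(618/2) = 0.20 × 17.578 = 3.516.
z_β = 3.516 − 1.960 = 1.556.
Power = Φ(1.556) = 0.940.

power ≈ 0.94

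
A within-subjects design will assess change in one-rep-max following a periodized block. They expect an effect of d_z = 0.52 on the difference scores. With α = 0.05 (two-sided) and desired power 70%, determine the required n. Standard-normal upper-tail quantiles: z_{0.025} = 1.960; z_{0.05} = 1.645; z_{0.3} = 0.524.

For a paired (one-sample on differences) test: n = ((z_{α/2} + z_β) / d)².
z_{α/2} + z_β = 1.960 + 0.524 = 2.484.
n = (2.484 / 0.52)² = 4.777² = 22.82.
Round up.

n = 23 pairs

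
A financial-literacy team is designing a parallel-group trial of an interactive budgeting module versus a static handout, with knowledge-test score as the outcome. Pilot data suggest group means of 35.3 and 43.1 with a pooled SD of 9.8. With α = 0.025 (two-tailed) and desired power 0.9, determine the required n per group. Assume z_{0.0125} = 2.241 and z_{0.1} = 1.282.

Cohen's d = |M₁ − M₂| / SD_pooled = |35.3 − 43.1| / 9.8 = 7.8 / 9.8 = 0.796.
For two independent groups with equal n: n = 2·((z_{α/2} + z_β) / d)².
z_{α/2} + z_β = 2.241 + 1.282 = 3.523.
n = 2 × (3.523 / 0.796)² = 2 × 4.426² = 2 × 19.59 = 39.2.
Round up to the next whole participant.

n = 40 per group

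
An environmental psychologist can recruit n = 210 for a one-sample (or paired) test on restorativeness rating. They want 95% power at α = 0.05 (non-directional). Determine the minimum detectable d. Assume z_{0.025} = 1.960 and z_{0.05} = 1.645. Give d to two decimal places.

d_min ≈ 0.25

For a single sample (or paired design) of n = 210: d_min = (z_{α/2} + z_β)/√n.
z-sum = 1.960 + 1.645 = 3.605.
d_min = 3.605 / √210 = 3.605 / 14.491 = 0.249.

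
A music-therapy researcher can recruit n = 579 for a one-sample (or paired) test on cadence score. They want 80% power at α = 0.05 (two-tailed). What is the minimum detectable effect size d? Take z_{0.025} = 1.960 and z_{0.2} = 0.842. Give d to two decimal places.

d_min ≈ 0.12

For a single sample (or paired design) of n = 579: d_min = (z_{α/2} + z_β)/√n.
z-sum = 1.960 + 0.842 = 2.802.
d_min = 2.802 / √579 = 2.802 / 24.062 = 0.116.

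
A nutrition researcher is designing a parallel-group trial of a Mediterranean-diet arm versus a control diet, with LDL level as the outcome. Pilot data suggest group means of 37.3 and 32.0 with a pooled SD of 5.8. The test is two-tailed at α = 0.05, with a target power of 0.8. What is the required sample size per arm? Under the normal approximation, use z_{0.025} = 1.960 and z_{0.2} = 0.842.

n = 19 per group

Cohen's d = |M₁ − M₂| / SD_pooled = |37.3 − 32.0| / 5.8 = 5.3 / 5.8 = 0.914.
For two independent groups with equal n: n = 2·((z_{α/2} + z_β) / d)².
z_{α/2} + z_β = 1.960 + 0.842 = 2.802.
n = 2 × (2.802 / 0.914)² = 2 × 3.066² = 2 × 9.40 = 18.8.
Round up to the next whole participant.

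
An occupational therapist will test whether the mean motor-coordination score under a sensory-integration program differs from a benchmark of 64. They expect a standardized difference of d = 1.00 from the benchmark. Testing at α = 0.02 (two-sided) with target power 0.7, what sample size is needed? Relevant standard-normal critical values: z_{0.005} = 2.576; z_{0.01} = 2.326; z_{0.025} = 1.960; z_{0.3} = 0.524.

For a one-sample test: n = ((z_{α/2} + z_β) / d)².
z_{α/2} + z_β = 2.326 + 0.524 = 2.850.
n = (2.850 / 1.00)² = 2.850² = 8.12.
Round up.

n = 9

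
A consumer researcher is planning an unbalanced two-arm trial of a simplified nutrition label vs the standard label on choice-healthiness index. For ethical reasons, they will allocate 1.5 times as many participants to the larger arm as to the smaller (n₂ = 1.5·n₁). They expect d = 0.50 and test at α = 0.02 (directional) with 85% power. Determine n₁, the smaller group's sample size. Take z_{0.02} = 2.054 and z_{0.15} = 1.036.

n₁ = 64

With allocation ratio k = n₂/n₁ = 1.5, Var(x̄₁−x̄₂) = σ²(1/n₁ + 1/(k·n₁)) = σ²·(k+1)/(k·n₁).
So n₁ = (1 + 1/k)·((z_{α} + z_β)/d)² = 1.667 × (3.090/0.50)².
n₁ = 1.667 × 38.19 = 63.7.
Round up: n₁ = 64, giving n₂ = 1.5 × 64 = 96.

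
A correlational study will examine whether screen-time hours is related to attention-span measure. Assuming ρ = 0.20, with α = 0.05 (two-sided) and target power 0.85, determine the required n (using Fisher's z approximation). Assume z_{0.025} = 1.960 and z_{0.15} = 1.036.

Fisher's z: C = ½·ln((1+r)/(1−r)) = ½·ln(1.5000) = 0.2027.
n = ((z_{α/2} + z_β)/C)² + 3.
(1.960 + 1.036) / 0.2027 = 2.996 / 0.2027 = 14.780.
n = 14.780² + 3 = 218.46 + 3 = 221.5.
Round up.

n = 222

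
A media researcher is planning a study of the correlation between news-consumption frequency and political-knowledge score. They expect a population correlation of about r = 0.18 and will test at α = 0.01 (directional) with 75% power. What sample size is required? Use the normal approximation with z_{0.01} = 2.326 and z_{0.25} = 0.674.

n = 275

Fisher's z: C = ½·ln((1+r)/(1−r)) = ½·ln(1.4390) = 0.1820.
n = ((z_{α} + z_β)/C)² + 3.
(2.326 + 0.674) / 0.1820 = 3.000 / 0.1820 = 16.484.
n = 16.484² + 3 = 271.71 + 3 = 274.7.
Round up.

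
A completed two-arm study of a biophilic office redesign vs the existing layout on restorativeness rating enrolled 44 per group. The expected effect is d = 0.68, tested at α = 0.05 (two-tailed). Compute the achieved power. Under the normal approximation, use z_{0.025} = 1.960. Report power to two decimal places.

power ≈ 0.89

For two equal groups, power = Φ(d·√(n/2) − z_{α/2}).
d·√(n/2) = 0.68 × √(44/2) = 0.68 × 4.690 = 3.189.
z_β = 3.189 − 1.960 = 1.229.
Power = Φ(1.229) = 0.891.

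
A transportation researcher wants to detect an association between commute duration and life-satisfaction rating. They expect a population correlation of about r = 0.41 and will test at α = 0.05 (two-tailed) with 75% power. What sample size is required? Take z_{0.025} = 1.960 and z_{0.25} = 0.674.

Fisher's z: C = ½·ln((1+r)/(1−r)) = ½·ln(2.3898) = 0.4356.
n = ((z_{α/2} + z_β)/C)² + 3.
(1.960 + 0.674) / 0.4356 = 2.634 / 0.4356 = 6.047.
n = 6.047² + 3 = 36.56 + 3 = 39.6.
Round up.

n = 40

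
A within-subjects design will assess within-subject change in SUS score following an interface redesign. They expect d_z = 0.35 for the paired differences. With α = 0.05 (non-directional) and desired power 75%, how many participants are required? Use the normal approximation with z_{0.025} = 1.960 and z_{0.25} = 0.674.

n = 57 pairs

For a paired (one-sample on differences) test: n = ((z_{α/2} + z_β) / d)².
z_{α/2} + z_β = 1.960 + 0.674 = 2.634.
n = (2.634 / 0.35)² = 7.526² = 56.64.
Round up.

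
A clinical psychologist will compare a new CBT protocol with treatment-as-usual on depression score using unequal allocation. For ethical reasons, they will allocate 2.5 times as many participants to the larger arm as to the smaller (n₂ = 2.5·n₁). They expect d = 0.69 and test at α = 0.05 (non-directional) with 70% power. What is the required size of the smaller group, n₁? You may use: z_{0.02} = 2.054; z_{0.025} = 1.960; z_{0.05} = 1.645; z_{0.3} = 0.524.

With allocation ratio k = n₂/n₁ = 2.5, Var(x̄₁−x̄₂) = σ²(1/n₁ + 1/(k·n₁)) = σ²·(k+1)/(k·n₁).
So n₁ = (1 + 1/k)·((z_{α/2} + z_β)/d)² = 1.400 × (2.484/0.69)².
n₁ = 1.400 × 12.96 = 18.1.
Round up: n₁ = 19, giving n₂ = ⌈2.5 × 19⌉ = ⌈47.5⌉ = 48.

n₁ = 19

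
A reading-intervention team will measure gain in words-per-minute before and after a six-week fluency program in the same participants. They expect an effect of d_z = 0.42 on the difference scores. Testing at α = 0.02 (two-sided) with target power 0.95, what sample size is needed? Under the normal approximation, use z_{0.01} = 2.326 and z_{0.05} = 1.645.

For a paired (one-sample on differences) test: n = ((z_{α/2} + z_β) / d)².
z_{α/2} + z_β = 2.326 + 1.645 = 3.971.
n = (3.971 / 0.42)² = 9.455² = 89.39.
Round up.

n = 90 pairs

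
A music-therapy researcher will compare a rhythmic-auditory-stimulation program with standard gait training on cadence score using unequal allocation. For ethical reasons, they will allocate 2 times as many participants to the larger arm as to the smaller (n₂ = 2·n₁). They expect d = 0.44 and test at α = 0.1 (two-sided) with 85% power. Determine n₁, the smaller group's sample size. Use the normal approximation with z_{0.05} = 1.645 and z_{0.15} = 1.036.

With allocation ratio k = n₂/n₁ = 2, Var(x̄₁−x̄₂) = σ²(1/n₁ + 1/(k·n₁)) = σ²·(k+1)/(k·n₁).
So n₁ = (1 + 1/k)·((z_{α/2} + z_β)/d)² = 1.500 × (2.681/0.44)².
n₁ = 1.500 × 37.13 = 55.7.
Round up: n₁ = 56, giving n₂ = 2 × 56 = 112.

n₁ = 56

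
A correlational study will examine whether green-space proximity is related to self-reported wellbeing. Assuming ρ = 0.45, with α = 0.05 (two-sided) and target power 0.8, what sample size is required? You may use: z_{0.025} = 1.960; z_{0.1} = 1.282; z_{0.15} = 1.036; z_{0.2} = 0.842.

Fisher's z: C = ½·ln((1+r)/(1−r)) = ½·ln(2.6364) = 0.4847.
n = ((z_{α/2} + z_β)/C)² + 3.
(1.960 + 0.842) / 0.4847 = 2.802 / 0.4847 = 5.781.
n = 5.781² + 3 = 33.42 + 3 = 36.4.
Round up.

n = 37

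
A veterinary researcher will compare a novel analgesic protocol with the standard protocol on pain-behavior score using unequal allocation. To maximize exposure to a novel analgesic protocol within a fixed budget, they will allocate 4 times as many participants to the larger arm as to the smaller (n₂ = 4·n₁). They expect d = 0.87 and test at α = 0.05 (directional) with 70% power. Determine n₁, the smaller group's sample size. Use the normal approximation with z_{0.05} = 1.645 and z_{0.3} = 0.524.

With allocation ratio k = n₂/n₁ = 4, Var(x̄₁−x̄₂) = σ²(1/n₁ + 1/(k·n₁)) = σ²·(k+1)/(k·n₁).
So n₁ = (1 + 1/k)·((z_{α} + z_β)/d)² = 1.250 × (2.169/0.87)².
n₁ = 1.250 × 6.22 = 7.8.
Round up: n₁ = 8, giving n₂ = 4 × 8 = 32.

n₁ = 8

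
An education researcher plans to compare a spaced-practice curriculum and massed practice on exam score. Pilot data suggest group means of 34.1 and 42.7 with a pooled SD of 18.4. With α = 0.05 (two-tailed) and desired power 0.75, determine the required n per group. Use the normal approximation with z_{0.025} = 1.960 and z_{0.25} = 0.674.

n = 64 per group

Cohen's d = |M₁ − M₂| / SD_pooled = |34.1 − 42.7| / 18.4 = 8.6 / 18.4 = 0.467.
For two independent groups with equal n: n = 2·((z_{α/2} + z_β) / d)².
z_{α/2} + z_β = 1.960 + 0.674 = 2.634.
n = 2 × (2.634 / 0.467)² = 2 × 5.640² = 2 × 31.81 = 63.6.
Round up to the next whole participant.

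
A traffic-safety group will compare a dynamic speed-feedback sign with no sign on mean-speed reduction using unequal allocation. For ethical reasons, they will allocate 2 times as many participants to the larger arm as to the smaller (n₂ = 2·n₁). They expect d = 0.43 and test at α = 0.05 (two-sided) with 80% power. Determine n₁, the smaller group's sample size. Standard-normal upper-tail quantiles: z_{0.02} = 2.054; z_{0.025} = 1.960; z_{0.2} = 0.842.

With allocation ratio k = n₂/n₁ = 2, Var(x̄₁−x̄₂) = σ²(1/n₁ + 1/(k·n₁)) = σ²·(k+1)/(k·n₁).
So n₁ = (1 + 1/k)·((z_{α/2} + z_β)/d)² = 1.500 × (2.802/0.43)².
n₁ = 1.500 × 42.46 = 63.7.
Round up: n₁ = 64, giving n₂ = 2 × 64 = 128.

n₁ = 64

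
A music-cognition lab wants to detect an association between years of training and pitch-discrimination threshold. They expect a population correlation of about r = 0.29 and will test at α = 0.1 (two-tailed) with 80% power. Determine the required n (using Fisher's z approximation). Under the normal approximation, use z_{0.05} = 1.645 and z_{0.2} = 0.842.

Fisher's z: C = ½·ln((1+r)/(1−r)) = ½·ln(1.8169) = 0.2986.
n = ((z_{α/2} + z_β)/C)² + 3.
(1.645 + 0.842) / 0.2986 = 2.487 / 0.2986 = 8.329.
n = 8.329² + 3 = 69.37 + 3 = 72.4.
Round up.

n = 73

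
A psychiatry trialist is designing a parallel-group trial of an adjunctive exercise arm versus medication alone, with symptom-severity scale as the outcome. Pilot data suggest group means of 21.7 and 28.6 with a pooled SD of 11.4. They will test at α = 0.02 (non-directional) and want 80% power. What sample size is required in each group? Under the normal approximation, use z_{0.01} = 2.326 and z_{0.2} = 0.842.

Cohen's d = |M₁ − M₂| / SD_pooled = |21.7 − 28.6| / 11.4 = 6.9 / 11.4 = 0.605.
For two independent groups with equal n: n = 2·((z_{α/2} + z_β) / d)².
z_{α/2} + z_β = 2.326 + 0.842 = 3.168.
n = 2 × (3.168 / 0.605)² = 2 × 5.236² = 2 × 27.42 = 54.8.
Round up to the next whole participant.

n = 55 per group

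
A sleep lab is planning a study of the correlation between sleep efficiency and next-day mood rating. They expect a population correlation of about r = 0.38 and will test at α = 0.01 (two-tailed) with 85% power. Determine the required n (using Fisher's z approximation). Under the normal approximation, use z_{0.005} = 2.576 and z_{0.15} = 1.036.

Fisher's z: C = ½·ln((1+r)/(1−r)) = ½·ln(2.2258) = 0.4001.
n = ((z_{α/2} + z_β)/C)² + 3.
(2.576 + 1.036) / 0.4001 = 3.612 / 0.4001 = 9.028.
n = 9.028² + 3 = 81.50 + 3 = 84.5.
Round up.

n = 85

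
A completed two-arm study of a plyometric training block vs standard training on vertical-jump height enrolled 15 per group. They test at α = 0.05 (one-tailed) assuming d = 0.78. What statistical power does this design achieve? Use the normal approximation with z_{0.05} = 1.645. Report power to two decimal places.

power ≈ 0.69

For two equal groups, power = Φ(d·√(n/2) − z_{α}).
d·√(n/2) = 0.78 × √(15/2) = 0.78 × 2.739 = 2.136.
z_β = 2.136 − 1.645 = 0.491.
Power = Φ(0.491) = 0.688.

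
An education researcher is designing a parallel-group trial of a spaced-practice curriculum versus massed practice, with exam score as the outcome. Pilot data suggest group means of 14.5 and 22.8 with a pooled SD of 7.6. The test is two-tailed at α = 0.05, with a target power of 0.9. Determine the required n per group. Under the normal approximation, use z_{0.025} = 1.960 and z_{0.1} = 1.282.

n = 18 per group

Cohen's d = |M₁ − M₂| / SD_pooled = |14.5 − 22.8| / 7.6 = 8.3 / 7.6 = 1.092.
For two independent groups with equal n: n = 2·((z_{α/2} + z_β) / d)².
z_{α/2} + z_β = 1.960 + 1.282 = 3.242.
n = 2 × (3.242 / 1.092)² = 2 × 2.969² = 2 × 8.81 = 17.6.
Round up to the next whole participant.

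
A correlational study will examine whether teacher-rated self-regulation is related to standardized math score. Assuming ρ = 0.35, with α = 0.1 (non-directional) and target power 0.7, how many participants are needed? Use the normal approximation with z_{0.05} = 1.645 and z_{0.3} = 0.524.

Fisher's z: C = ½·ln((1+r)/(1−r)) = ½·ln(2.0769) = 0.3654.
n = ((z_{α/2} + z_β)/C)² + 3.
(1.645 + 0.524) / 0.3654 = 2.169 / 0.3654 = 5.936.
n = 5.936² + 3 = 35.24 + 3 = 38.2.
Round up.

n = 39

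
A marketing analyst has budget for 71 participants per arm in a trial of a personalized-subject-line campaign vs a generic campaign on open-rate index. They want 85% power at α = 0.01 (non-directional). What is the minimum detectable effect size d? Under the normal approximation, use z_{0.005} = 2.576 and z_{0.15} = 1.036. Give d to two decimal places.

For two independent groups of n = 71 each: d_min = (z_{α/2} + z_β)·√(2/n).
z-sum = 2.576 + 1.036 = 3.612.
d_min = 3.612 × √(2/71) = 3.612 × 0.1678 = 0.606.

d_min ≈ 0.61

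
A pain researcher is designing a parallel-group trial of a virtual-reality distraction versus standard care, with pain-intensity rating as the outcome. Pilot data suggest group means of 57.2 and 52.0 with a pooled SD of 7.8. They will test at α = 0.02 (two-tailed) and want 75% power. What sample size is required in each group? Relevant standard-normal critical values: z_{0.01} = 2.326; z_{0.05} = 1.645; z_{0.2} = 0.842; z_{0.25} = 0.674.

Cohen's d = |M₁ − M₂| / SD_pooled = |57.2 − 52.0| / 7.8 = 5.2 / 7.8 = 0.667.
For two independent groups with equal n: n = 2·((z_{α/2} + z_β) / d)².
z_{α/2} + z_β = 2.326 + 0.674 = 3.000.
n = 2 × (3.000 / 0.667)² = 2 × 4.498² = 2 × 20.23 = 40.5.
Round up to the next whole participant.

n = 41 per group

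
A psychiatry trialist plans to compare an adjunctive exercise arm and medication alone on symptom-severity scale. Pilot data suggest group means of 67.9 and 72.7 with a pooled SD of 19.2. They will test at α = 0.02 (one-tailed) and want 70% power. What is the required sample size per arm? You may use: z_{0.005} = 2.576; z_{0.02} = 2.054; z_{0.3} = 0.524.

n = 213 per group

Cohen's d = |M₁ − M₂| / SD_pooled = |67.9 − 72.7| / 19.2 = 4.8 / 19.2 = 0.250.
For two independent groups with equal n: n = 2·((z_{α} + z_β) / d)².
z_{α} + z_β = 2.054 + 0.524 = 2.578.
n = 2 × (2.578 / 0.250)² = 2 × 10.312² = 2 × 106.34 = 212.7.
Round up to the next whole participant.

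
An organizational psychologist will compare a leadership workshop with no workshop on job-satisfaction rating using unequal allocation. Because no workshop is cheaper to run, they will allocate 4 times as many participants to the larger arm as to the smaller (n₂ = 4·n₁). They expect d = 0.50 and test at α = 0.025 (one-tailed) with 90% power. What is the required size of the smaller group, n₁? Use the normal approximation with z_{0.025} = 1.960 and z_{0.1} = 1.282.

With allocation ratio k = n₂/n₁ = 4, Var(x̄₁−x̄₂) = σ²(1/n₁ + 1/(k·n₁)) = σ²·(k+1)/(k·n₁).
So n₁ = (1 + 1/k)·((z_{α} + z_β)/d)² = 1.250 × (3.242/0.50)².
n₁ = 1.250 × 42.04 = 52.6.
Round up: n₁ = 53, giving n₂ = 4 × 53 = 212.

n₁ = 53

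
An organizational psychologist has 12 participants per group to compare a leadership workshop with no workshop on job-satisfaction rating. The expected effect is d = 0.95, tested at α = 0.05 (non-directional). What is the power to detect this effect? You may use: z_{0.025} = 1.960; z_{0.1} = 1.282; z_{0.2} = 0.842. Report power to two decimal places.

For two equal groups, power = Φ(d·√(n/2) − z_{α/2}).
d·√(n/2) = 0.95 × √(12/2) = 0.95 × 2.449 = 2.327.
z_β = 2.327 − 1.960 = 0.367.
Power = Φ(0.367) = 0.643.

power ≈ 0.64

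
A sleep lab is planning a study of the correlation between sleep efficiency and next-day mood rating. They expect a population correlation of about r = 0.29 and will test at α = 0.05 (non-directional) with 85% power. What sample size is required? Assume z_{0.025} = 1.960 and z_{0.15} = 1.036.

n = 104

Fisher's z: C = ½·ln((1+r)/(1−r)) = ½·ln(1.8169) = 0.2986.
n = ((z_{α/2} + z_β)/C)² + 3.
(1.960 + 1.036) / 0.2986 = 2.996 / 0.2986 = 10.033.
n = 10.033² + 3 = 100.67 + 3 = 103.7.
Round up.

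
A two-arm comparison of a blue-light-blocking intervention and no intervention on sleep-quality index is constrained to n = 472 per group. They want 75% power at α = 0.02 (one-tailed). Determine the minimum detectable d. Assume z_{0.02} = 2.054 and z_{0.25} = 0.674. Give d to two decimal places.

d_min ≈ 0.18

For two independent groups of n = 472 each: d_min = (z_{α} + z_β)·√(2/n).
z-sum = 2.054 + 0.674 = 2.728.
d_min = 2.728 × √(2/472) = 2.728 × 0.0651 = 0.178.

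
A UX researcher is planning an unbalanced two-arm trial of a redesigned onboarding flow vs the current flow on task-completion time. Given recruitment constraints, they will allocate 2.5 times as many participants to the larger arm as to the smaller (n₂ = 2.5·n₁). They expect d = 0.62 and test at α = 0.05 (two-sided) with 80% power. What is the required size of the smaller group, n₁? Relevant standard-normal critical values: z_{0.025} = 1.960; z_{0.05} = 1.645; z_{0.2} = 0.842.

With allocation ratio k = n₂/n₁ = 2.5, Var(x̄₁−x̄₂) = σ²(1/n₁ + 1/(k·n₁)) = σ²·(k+1)/(k·n₁).
So n₁ = (1 + 1/k)·((z_{α/2} + z_β)/d)² = 1.400 × (2.802/0.62)².
n₁ = 1.400 × 20.42 = 28.6.
Round up: n₁ = 29, giving n₂ = ⌈2.5 × 29⌉ = ⌈72.5⌉ = 73.

n₁ = 29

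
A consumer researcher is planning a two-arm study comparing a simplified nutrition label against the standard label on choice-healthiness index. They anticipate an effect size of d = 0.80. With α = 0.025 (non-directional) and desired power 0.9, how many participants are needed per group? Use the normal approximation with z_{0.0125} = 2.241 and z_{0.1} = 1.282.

For two independent groups with equal n: n = 2·((z_{α/2} + z_β) / d)².
z_{α/2} + z_β = 2.241 + 1.282 = 3.523.
n = 2 × (3.523 / 0.80)² = 2 × 4.404² = 2 × 19.39 = 38.8.
Round up to the next whole participant.

n = 39 per group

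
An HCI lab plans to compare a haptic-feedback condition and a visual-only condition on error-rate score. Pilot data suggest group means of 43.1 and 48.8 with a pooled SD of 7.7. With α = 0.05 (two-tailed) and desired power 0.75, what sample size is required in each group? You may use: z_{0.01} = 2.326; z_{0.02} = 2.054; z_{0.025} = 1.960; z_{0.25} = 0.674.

n = 26 per group

Cohen's d = |M₁ − M₂| / SD_pooled = |43.1 − 48.8| / 7.7 = 5.7 / 7.7 = 0.740.
For two independent groups with equal n: n = 2·((z_{α/2} + z_β) / d)².
z_{α/2} + z_β = 1.960 + 0.674 = 2.634.
n = 2 × (2.634 / 0.740)² = 2 × 3.559² = 2 × 12.67 = 25.3.
Round up to the next whole participant.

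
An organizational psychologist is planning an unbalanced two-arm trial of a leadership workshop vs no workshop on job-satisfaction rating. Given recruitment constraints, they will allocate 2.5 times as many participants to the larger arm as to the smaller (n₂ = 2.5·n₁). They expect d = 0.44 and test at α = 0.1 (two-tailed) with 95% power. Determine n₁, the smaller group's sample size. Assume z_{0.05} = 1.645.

With allocation ratio k = n₂/n₁ = 2.5, Var(x̄₁−x̄₂) = σ²(1/n₁ + 1/(k·n₁)) = σ²·(k+1)/(k·n₁).
So n₁ = (1 + 1/k)·((z_{α/2} + z_β)/d)² = 1.400 × (3.290/0.44)².
n₁ = 1.400 × 55.91 = 78.3.
Round up: n₁ = 79, giving n₂ = ⌈2.5 × 79⌉ = ⌈197.5⌉ = 198.

n₁ = 79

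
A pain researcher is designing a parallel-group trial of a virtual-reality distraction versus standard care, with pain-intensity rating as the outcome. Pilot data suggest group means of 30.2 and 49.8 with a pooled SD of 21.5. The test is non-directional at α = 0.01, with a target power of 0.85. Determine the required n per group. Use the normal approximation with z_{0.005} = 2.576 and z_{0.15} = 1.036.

n = 32 per group

Cohen's d = |M₁ − M₂| / SD_pooled = |30.2 − 49.8| / 21.5 = 19.6 / 21.5 = 0.912.
For two independent groups with equal n: n = 2·((z_{α/2} + z_β) / d)².
z_{α/2} + z_β = 2.576 + 1.036 = 3.612.
n = 2 × (3.612 / 0.912)² = 2 × 3.961² = 2 × 15.69 = 31.4.
Round up to the next whole participant.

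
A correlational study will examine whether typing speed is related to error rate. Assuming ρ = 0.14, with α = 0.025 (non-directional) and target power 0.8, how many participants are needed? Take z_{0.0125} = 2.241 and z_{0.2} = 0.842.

Fisher's z: C = ½·ln((1+r)/(1−r)) = ½·ln(1.3256) = 0.1409.
n = ((z_{α/2} + z_β)/C)² + 3.
(2.241 + 0.842) / 0.1409 = 3.083 / 0.1409 = 21.881.
n = 21.881² + 3 = 478.77 + 3 = 481.8.
Round up.

n = 482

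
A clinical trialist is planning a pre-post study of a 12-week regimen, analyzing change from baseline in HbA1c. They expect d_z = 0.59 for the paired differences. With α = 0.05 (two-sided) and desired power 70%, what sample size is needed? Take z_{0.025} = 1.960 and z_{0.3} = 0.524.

For a paired (one-sample on differences) test: n = ((z_{α/2} + z_β) / d)².
z_{α/2} + z_β = 1.960 + 0.524 = 2.484.
n = (2.484 / 0.59)² = 4.210² = 17.73.
Round up.

n = 18 pairs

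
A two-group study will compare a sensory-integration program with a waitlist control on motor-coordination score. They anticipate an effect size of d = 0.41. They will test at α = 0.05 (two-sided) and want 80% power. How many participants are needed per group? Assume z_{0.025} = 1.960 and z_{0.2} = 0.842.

For two independent groups with equal n: n = 2·((z_{α/2} + z_β) / d)².
z_{α/2} + z_β = 1.960 + 0.842 = 2.802.
n = 2 × (2.802 / 0.41)² = 2 × 6.834² = 2 × 46.71 = 93.4.
Round up to the next whole participant.

n = 94 per group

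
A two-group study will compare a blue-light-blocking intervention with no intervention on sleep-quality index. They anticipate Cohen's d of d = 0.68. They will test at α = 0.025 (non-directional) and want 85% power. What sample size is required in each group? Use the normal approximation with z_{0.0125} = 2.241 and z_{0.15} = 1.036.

For two independent groups with equal n: n = 2·((z_{α/2} + z_β) / d)².
z_{α/2} + z_β = 2.241 + 1.036 = 3.277.
n = 2 × (3.277 / 0.68)² = 2 × 4.819² = 2 × 23.22 = 46.4.
Round up to the next whole participant.

n = 47 per group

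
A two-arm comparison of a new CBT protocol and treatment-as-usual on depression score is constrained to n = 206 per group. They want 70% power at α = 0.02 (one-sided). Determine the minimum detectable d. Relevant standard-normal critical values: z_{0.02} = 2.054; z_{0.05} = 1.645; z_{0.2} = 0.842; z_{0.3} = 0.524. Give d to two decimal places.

For two independent groups of n = 206 each: d_min = (z_{α} + z_β)·√(2/n).
z-sum = 2.054 + 0.524 = 2.578.
d_min = 2.578 × √(2/206) = 2.578 × 0.0985 = 0.254.

d_min ≈ 0.25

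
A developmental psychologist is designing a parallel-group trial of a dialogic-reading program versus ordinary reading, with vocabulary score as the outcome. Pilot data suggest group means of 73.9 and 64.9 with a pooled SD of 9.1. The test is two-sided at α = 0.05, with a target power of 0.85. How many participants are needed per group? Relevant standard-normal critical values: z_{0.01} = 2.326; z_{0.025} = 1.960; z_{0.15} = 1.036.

Cohen's d = |M₁ − M₂| / SD_pooled = |73.9 − 64.9| / 9.1 = 9.0 / 9.1 = 0.989.
For two independent groups with equal n: n = 2·((z_{α/2} + z_β) / d)².
z_{α/2} + z_β = 1.960 + 1.036 = 2.996.
n = 2 × (2.996 / 0.989)² = 2 × 3.029² = 2 × 9.18 = 18.4.
Round up to the next whole participant.

n = 19 per group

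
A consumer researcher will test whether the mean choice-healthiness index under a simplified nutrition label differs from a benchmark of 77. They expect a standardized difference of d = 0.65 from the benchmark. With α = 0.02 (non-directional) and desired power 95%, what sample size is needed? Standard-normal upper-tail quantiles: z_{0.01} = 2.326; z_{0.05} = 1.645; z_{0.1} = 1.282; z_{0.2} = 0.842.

For a one-sample test: n = ((z_{α/2} + z_β) / d)².
z_{α/2} + z_β = 2.326 + 1.645 = 3.971.
n = (3.971 / 0.65)² = 6.109² = 37.32.
Round up.

n = 38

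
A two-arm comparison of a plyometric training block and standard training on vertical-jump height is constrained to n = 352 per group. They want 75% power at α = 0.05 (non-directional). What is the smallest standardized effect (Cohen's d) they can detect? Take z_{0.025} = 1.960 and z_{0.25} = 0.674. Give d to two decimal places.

d_min ≈ 0.20

For two independent groups of n = 352 each: d_min = (z_{α/2} + z_β)·√(2/n).
z-sum = 1.960 + 0.674 = 2.634.
d_min = 2.634 × √(2/352) = 2.634 × 0.0754 = 0.199.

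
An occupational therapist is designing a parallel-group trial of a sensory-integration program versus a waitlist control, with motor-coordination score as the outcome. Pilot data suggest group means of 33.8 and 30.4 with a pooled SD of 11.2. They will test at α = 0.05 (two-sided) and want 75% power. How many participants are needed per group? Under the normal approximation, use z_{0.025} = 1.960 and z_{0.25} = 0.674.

Cohen's d = |M₁ − M₂| / SD_pooled = |33.8 − 30.4| / 11.2 = 3.4 / 11.2 = 0.304.
For two independent groups with equal n: n = 2·((z_{α/2} + z_β) / d)².
z_{α/2} + z_β = 1.960 + 0.674 = 2.634.
n = 2 × (2.634 / 0.304)² = 2 × 8.664² = 2 × 75.07 = 150.1.
Round up to the next whole participant.

n = 151 per group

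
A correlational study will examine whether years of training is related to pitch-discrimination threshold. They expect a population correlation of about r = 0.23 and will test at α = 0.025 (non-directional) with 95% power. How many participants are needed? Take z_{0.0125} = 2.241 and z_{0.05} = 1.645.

Fisher's z: C = ½·ln((1+r)/(1−r)) = ½·ln(1.5974) = 0.2342.
n = ((z_{α/2} + z_β)/C)² + 3.
(2.241 + 1.645) / 0.2342 = 3.886 / 0.2342 = 16.593.
n = 16.593² + 3 = 275.32 + 3 = 278.3.
Round up.

n = 279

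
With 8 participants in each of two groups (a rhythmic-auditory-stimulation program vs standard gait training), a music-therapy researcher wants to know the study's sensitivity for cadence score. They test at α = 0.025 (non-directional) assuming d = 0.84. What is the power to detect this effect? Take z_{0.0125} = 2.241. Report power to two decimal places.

For two equal groups, power = Φ(d·√(n/2) − z_{α/2}).
d·√(n/2) = 0.84 × √(8/2) = 0.84 × 2.000 = 1.680.
z_β = 1.680 − 2.241 = -0.561.
Power = Φ(-0.561) = 0.287.

power ≈ 0.29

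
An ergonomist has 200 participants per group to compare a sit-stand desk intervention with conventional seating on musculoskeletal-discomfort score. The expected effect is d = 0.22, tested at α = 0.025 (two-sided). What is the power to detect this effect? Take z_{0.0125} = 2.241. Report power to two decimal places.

power ≈ 0.48

For two equal groups, power = Φ(d·√(n/2) − z_{α/2}).
d·√(n/2) = 0.22 × √(200/2) = 0.22 × 10.000 = 2.200.
z_β = 2.200 − 2.241 = -0.041.
Power = Φ(-0.041) = 0.484.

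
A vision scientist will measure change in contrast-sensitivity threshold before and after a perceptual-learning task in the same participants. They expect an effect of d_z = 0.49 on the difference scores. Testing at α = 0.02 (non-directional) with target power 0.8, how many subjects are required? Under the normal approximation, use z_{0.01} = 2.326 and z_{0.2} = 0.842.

For a paired (one-sample on differences) test: n = ((z_{α/2} + z_β) / d)².
z_{α/2} + z_β = 2.326 + 0.842 = 3.168.
n = (3.168 / 0.49)² = 6.465² = 41.80.
Round up.

n = 42 pairs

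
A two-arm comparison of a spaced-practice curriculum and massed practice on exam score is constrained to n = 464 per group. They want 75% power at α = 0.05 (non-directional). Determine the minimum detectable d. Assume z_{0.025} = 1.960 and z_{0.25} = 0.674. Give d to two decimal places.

For two independent groups of n = 464 each: d_min = (z_{α/2} + z_β)·√(2/n).
z-sum = 1.960 + 0.674 = 2.634.
d_min = 2.634 × √(2/464) = 2.634 × 0.0657 = 0.173.

d_min ≈ 0.17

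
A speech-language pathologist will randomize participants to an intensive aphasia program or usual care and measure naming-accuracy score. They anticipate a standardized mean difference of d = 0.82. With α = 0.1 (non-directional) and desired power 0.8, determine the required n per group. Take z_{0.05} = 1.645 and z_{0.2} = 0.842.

For two independent groups with equal n: n = 2·((z_{α/2} + z_β) / d)².
z_{α/2} + z_β = 1.645 + 0.842 = 2.487.
n = 2 × (2.487 / 0.82)² = 2 × 3.033² = 2 × 9.20 = 18.4.
Round up to the next whole participant.

n = 19 per group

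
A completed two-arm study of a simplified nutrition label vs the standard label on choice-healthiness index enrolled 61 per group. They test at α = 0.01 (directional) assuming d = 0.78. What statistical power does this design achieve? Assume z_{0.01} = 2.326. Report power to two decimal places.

For two equal groups, power = Φ(d·√(n/2) − z_{α}).
d·√(n/2) = 0.78 × √(61/2) = 0.78 × 5.523 = 4.308.
z_β = 4.308 − 2.326 = 1.982.
Power = Φ(1.982) = 0.976.

power ≈ 0.98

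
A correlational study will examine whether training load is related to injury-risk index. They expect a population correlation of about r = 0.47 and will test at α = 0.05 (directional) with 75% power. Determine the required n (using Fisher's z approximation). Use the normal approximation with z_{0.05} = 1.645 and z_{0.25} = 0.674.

n = 24

Fisher's z: C = ½·ln((1+r)/(1−r)) = ½·ln(2.7736) = 0.5101.
n = ((z_{α} + z_β)/C)² + 3.
(1.645 + 0.674) / 0.5101 = 2.319 / 0.5101 = 4.546.
n = 4.546² + 3 = 20.67 + 3 = 23.7.
Round up.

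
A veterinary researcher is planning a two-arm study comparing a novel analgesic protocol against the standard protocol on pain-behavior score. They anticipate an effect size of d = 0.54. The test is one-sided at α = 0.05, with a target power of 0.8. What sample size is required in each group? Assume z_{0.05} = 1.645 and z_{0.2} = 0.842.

For two independent groups with equal n: n = 2·((z_{α} + z_β) / d)².
z_{α} + z_β = 1.645 + 0.842 = 2.487.
n = 2 × (2.487 / 0.54)² = 2 × 4.606² = 2 × 21.21 = 42.4.
Round up to the next whole participant.

n = 43 per group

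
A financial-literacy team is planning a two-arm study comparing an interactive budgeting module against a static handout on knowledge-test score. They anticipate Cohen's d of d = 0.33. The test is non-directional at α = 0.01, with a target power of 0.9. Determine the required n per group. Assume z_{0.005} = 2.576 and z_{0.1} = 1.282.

For two independent groups with equal n: n = 2·((z_{α/2} + z_β) / d)².
z_{α/2} + z_β = 2.576 + 1.282 = 3.858.
n = 2 × (3.858 / 0.33)² = 2 × 11.691² = 2 × 136.68 = 273.4.
Round up to the next whole participant.

n = 274 per group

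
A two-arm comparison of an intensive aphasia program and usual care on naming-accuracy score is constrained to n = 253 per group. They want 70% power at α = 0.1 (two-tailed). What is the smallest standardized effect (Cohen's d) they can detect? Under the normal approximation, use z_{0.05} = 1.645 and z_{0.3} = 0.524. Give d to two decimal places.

d_min ≈ 0.19

For two independent groups of n = 253 each: d_min = (z_{α/2} + z_β)·√(2/n).
z-sum = 1.645 + 0.524 = 2.169.
d_min = 2.169 × √(2/253) = 2.169 × 0.0889 = 0.193.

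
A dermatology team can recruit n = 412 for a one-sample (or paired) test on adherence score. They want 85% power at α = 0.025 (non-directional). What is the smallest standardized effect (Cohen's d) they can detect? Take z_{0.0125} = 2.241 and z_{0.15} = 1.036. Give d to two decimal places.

For a single sample (or paired design) of n = 412: d_min = (z_{α/2} + z_β)/√n.
z-sum = 2.241 + 1.036 = 3.277.
d_min = 3.277 / √412 = 3.277 / 20.298 = 0.161.

d_min ≈ 0.16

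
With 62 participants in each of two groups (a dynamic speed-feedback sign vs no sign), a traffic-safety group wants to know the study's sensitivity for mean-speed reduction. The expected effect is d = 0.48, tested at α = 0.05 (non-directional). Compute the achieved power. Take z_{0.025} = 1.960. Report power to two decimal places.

power ≈ 0.76

For two equal groups, power = Φ(d·√(n/2) − z_{α/2}).
d·√(n/2) = 0.48 × √(62/2) = 0.48 × 5.568 = 2.673.
z_β = 2.673 − 1.960 = 0.713.
Power = Φ(0.713) = 0.762.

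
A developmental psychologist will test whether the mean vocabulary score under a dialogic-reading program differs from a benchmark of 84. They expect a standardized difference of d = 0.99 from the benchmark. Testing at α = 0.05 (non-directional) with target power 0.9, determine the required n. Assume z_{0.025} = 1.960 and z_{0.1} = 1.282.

n = 11

For a one-sample test: n = ((z_{α/2} + z_β) / d)².
z_{α/2} + z_β = 1.960 + 1.282 = 3.242.
n = (3.242 / 0.99)² = 3.275² = 10.72.
Round up.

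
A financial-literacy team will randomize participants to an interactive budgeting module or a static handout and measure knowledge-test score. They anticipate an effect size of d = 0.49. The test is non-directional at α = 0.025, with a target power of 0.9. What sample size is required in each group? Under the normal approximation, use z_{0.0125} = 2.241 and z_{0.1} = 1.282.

For two independent groups with equal n: n = 2·((z_{α/2} + z_β) / d)².
z_{α/2} + z_β = 2.241 + 1.282 = 3.523.
n = 2 × (3.523 / 0.49)² = 2 × 7.190² = 2 × 51.69 = 103.4.
Round up to the next whole participant.

n = 104 per group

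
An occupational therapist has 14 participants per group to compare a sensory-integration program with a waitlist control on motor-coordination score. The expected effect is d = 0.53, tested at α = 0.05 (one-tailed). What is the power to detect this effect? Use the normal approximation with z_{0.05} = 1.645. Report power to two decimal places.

For two equal groups, power = Φ(d·√(n/2) − z_{α}).
d·√(n/2) = 0.53 × √(14/2) = 0.53 × 2.646 = 1.402.
z_β = 1.402 − 1.645 = -0.243.
Power = Φ(-0.243) = 0.404.

power ≈ 0.40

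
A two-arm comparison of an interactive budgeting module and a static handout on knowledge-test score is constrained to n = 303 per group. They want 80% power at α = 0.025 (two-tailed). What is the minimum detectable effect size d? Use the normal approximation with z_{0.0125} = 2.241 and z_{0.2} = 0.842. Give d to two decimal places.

d_min ≈ 0.25

For two independent groups of n = 303 each: d_min = (z_{α/2} + z_β)·√(2/n).
z-sum = 2.241 + 0.842 = 3.083.
d_min = 3.083 × √(2/303) = 3.083 × 0.0812 = 0.250.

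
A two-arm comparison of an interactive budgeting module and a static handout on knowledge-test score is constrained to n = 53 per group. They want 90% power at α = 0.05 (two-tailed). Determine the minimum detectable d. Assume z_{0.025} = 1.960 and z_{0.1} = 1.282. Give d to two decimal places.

d_min ≈ 0.63

For two independent groups of n = 53 each: d_min = (z_{α/2} + z_β)·√(2/n).
z-sum = 1.960 + 1.282 = 3.242.
d_min = 3.242 × √(2/53) = 3.242 × 0.1943 = 0.630.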